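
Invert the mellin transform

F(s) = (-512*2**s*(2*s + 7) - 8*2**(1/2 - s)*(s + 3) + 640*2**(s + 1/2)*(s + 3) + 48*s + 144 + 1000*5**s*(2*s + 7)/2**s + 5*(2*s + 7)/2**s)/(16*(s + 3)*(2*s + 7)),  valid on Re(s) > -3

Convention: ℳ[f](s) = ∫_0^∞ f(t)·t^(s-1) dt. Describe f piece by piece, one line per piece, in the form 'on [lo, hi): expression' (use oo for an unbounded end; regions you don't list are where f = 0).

on [0, 1/2): 5*t**3/2
on [1/2, 1): 4*t**(7/2)
on [1, 2): 5*t**(7/2)/2
on [2, 5/2): 4*t**3

integrate the 4 segments split at 1/2, 1, 2, then add the results
[0, 1/2) adds the kernel integral of 5*t**3/2
piece [1/2, 1): integrate 4*t**(7/2) against the kernel
over [1, 2), the kernel integral of 5*t**(7/2)/2 enters the sum
piece [2, 5/2): integrate 4*t**3 against the kernel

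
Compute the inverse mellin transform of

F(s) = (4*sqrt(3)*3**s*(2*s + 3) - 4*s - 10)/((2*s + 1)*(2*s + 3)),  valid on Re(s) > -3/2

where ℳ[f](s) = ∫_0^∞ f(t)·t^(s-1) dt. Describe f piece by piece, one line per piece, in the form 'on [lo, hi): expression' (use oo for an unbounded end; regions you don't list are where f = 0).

on [0, 1): t**(3/2)
on [1, 3): 2*sqrt(t)

decompose at 1; ℳ[f](s) sums the 2 pieces' integrals
segment [0, 1) carries t**(3/2); integrate it
piece [1, 3): integrate 2*sqrt(t) against the kernel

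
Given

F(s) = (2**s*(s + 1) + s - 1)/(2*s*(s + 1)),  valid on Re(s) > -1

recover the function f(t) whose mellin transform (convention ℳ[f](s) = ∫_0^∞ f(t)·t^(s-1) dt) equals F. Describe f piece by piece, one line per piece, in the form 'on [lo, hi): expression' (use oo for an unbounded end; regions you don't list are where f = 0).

on [0, 1): t
on [1, 2): 1/2

linearity at 1 turns ℳ[f](s) into 2 summed integrals
segment [0, 1) carries t; integrate it
the [1, 2) slice contributes ∫ 1/2·t^(s-1) dt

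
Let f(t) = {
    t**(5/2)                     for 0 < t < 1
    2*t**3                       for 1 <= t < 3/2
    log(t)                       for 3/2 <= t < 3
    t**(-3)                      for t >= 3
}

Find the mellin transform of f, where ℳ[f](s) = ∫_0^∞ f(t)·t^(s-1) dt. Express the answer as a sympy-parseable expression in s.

2**(-s - 1)*(324*2**(s + 1)*(s - 3)*(s + 3)*(-2*s + (s + 1)**2 - 1) - 324*2**(s + 1)*(s - 3)*(2*s + 5)*(-2*s + (s + 1)**2 - 1) - 108*3**(s + 1)*(s - 3)*(s + 1)*(s + 3)*(2*s + 5)*log(3) + 108*3**(s + 1)*(s - 3)*(s + 1)*(s + 3)*(2*s + 5)*log(2) - 108*3**(s + 1)*(s - 3)*(s + 3)*(2*s + 5)*log(2) + 108*3**(s + 1)*(s - 3)*(s + 3)*(2*s + 5) + 108*3**(s + 1)*(s - 3)*(s + 3)*(2*s + 5)*log(3) + 729*3**(s + 1)*(s - 3)*(2*s + 5)*(-2*s + (s + 1)**2 - 1) + 54*6**(s + 1)*(s - 3)*(s + 1)*(s + 3)*(2*s + 5)*log(3) - 54*6**(s + 1)*(s - 3)*(s + 3)*(2*s + 5)*log(3) - 54*6**(s + 1)*(s - 3)*(s + 3)*(2*s + 5) - 2*6**(s + 1)*(s + 3)*(2*s + 5)*(-2*s + (s + 1)**2 - 1))/(162*(s - 3)*(s + 3)*(2*s + 5)*(-2*s + (s + 1)**2 - 1))
  -5/2 < Re(s) < 3

the shared t-power comes off first: t**(3/2) on [0, 1); 2*t**2 on [1, 3/2); log(t)/t on [3/2, 3); …
summing 4 kernel integrals split by 1, 3/2, 3 yields ℳ[f](s)
segment [0, 1) carries t**(5/2); integrate it
segment 1 to 3/2 holds 2*t**3; add its integral
segment 3/2 to 3 holds log(t); add its integral
∫ t**(-3)·t^(s-1) over [3, ∞)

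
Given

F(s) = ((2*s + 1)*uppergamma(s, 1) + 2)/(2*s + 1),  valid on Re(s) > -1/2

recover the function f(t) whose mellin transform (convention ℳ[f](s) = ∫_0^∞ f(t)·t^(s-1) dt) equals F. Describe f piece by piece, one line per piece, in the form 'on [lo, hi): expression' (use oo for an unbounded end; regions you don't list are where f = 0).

on [0, 1): sqrt(t)
on [1, oo): exp(-t)

the 2 pieces separated at 1 each add one integral
segment 0 to 1 holds sqrt(t); add its integral
∫ over [1, ∞) of exp(-t)·t^(s-1) joins the sum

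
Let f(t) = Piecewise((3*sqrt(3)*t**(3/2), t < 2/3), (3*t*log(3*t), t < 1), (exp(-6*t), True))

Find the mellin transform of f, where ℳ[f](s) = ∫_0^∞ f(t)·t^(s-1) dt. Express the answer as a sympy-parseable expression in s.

undo the common scale on t: t**(3/2) on [0, 2); t*log(t) on [2, 3); exp(-2*t) on [3, ∞)
integrate the 3 segments split at 2/3, 1, then add the results
the [0, 2/3) slice contributes ∫ 3*sqrt(3)*t**(3/2)·t^(s-1) dt
for t in [2/3, 1): the term is ∫ 3*t*log(3*t)·t^(s-1)
[1, ∞) adds the kernel integral of exp(-6*t)

(-12**s*s*(2*s + 3)*log(4) - 12**s*(2*s + 3)*log(4) + 12**s*(4*s + 6) + 12**s*sqrt(2)*(4*s**2 + 8*s + 4) + 3*18**s*s*(2*s + 3)*log(3) + 18**s*(-6*s - 9) + 3*18**s*(2*s + 3)*log(3) + 3**s*(2*s + 3)*(s**2 + 2*s + 1)*uppergamma(s, 6))/(18**s*(2*s + 3)*(s**2 + 2*s + 1))
  Re(s) > -3/2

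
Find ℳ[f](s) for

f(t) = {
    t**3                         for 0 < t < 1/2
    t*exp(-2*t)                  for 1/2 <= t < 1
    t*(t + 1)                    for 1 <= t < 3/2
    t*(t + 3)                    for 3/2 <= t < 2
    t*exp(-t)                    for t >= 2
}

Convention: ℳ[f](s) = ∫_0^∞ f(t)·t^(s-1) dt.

(80*2**(2*s)*(s + 1)*(s + 3) + 48*2**(2*s)*(s + 3) + 8*2**s*(s + 1)*(s + 2)*(s + 3)*uppergamma(s + 1, 2) - 16*2**s*(s + 1)*(s + 3) - 8*2**s*(s + 3) - 24*3**s*(s + 1)*(s + 3) - 24*3**s*(s + 3) + 4*(s + 1)*(s + 2)*(s + 3)*uppergamma(s + 1, 1) - 4*(s + 1)*(s + 2)*(s + 3)*uppergamma(s + 1, 2) + (s + 1)*(s + 2))/(8*2**s*(s + 1)*(s + 2)*(s + 3))
  Re(s) > -3

undo the shared t-power: t**2 on [0, 1/2); exp(-2*t) on [1/2, 1); t + 1 on [1, 3/2); …
the 5 pieces separated at 1/2, 1, 3/2, 2 each add one integral
[0, 1/2) adds the kernel integral of t**3
piece [1/2, 1): integrate t*exp(-2*t) against the kernel
on [1, 3/2): add ∫ t*(t + 1)·t^(s-1) dt
segment [3/2, 2) carries t*(t + 3); integrate it
[2, ∞) adds the kernel integral of t*exp(-t)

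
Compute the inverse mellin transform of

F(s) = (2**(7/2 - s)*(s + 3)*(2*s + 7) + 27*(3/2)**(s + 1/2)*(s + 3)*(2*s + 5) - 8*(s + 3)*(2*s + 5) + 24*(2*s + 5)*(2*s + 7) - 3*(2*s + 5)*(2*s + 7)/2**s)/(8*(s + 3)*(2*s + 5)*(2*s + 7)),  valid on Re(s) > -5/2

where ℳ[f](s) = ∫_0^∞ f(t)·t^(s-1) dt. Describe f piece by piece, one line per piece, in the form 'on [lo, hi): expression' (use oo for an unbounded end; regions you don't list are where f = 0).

f breaks at 1/2, 1 into 3 integrals to sum
over [0, 1/2), the kernel integral of 4*t**(5/2) enters the sum
segment [1/2, 1) carries 3*t**3; integrate it
segment 1 to 3/2 holds t**(7/2)/2; add its integral

on [0, 1/2): 4*t**(5/2)
on [1/2, 1): 3*t**3
on [1, 3/2): t**(7/2)/2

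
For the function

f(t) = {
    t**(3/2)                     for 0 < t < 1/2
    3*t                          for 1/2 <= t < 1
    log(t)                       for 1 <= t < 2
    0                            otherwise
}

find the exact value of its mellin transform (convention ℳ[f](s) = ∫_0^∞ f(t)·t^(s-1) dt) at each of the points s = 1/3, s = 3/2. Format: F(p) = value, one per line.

treat the 3 regions marked off by 1/2, 1 separately and sum
∫ over [0, 1/2) of t**(3/2)·t^(s-1) joins the sum
on [1/2, 1) integrate f = 3*t against the kernel
∫ over [1, 2) of log(t)·t^(s-1) joins the sum

F(1/3) = -9*2**(1/3) - 9*2**(2/3)/16 + 3*2**(1/6)/22 + 3*2**(1/3)*log(2) + 45/4
F(3/2) = sqrt(2)*(-748 + 960*log(2) + 607*sqrt(2))/720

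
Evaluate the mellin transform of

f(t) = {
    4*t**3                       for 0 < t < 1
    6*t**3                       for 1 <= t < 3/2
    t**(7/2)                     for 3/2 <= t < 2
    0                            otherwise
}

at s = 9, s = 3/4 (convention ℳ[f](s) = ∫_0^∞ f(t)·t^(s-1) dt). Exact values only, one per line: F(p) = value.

F(9) = -531441*sqrt(6)/102400 + 1590227/24576 + 8192*sqrt(2)/25
F(3/4) = -81*2**(3/4)*3**(1/4)/136 - 8/15 + 64*2**(1/4)/17 + 27*2**(1/4)*3**(3/4)/10

slice at 1, 3/2, transform all 3 pieces, and sum them
for t in [0, 1): the term is ∫ 4*t**3·t^(s-1)
piece [1, 3/2): integrate 6*t**3 against the kernel
on [3/2, 2) integrate f = t**(7/2) against the kernel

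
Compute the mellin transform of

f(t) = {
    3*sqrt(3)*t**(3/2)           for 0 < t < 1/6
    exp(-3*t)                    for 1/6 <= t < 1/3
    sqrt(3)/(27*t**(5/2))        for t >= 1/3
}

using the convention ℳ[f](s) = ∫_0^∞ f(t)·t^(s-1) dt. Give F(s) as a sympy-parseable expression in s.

(2*2**s*(2*s - 5)*(2*s + 3)*uppergamma(s, 1/2) - 2*2**s*(2*s - 5)*(2*s + 3)*uppergamma(s, 1) - 4*2**s*(2*s + 3) + sqrt(2)*(2*s - 5))/(2*6**s*(2*s - 5)*(2*s + 3))
  -3/2 < Re(s) < 5/2

back out the common scale on t: t**(3/2) on [0, 1/2); exp(-t) on [1/2, 1); t**(-5/2) on [1, ∞)
slice at 1/6, 1/3, transform all 3 pieces, and sum them
the [0, 1/6) slice contributes ∫ 3*sqrt(3)*t**(3/2)·t^(s-1) dt
for t in [1/6, 1/3): the term is ∫ exp(-3*t)·t^(s-1)
on [1/3, ∞) integrate f = sqrt(3)/(27*t**(5/2)) against the kernel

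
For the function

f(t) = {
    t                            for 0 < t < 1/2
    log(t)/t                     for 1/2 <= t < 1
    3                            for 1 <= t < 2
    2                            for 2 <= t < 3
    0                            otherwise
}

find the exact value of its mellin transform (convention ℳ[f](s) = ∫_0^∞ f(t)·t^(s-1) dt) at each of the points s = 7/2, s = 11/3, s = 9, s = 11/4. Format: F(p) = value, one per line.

split f at 1/2, 1, 2: ℳ[f](s) collects 4 kernel integrals
on [0, 1/2) integrate f = t against the kernel
between 1/2 and 1 the integrand is log(t)/t·t^(s-1)
for t in [1, 2): the term is ∫ 3·t^(s-1)
[2, 3) adds the kernel integral of 2

F(7/2) = sqrt(2)*(-12816*sqrt(2) + 1260*log(2) + 58279 + 194400*sqrt(6))/25200
F(11/3) = -675/704 + 87*2**(1/3)/3584 + 3*2**(1/3)*log(2)/64 + 24*2**(2/3)/11 + 162*3**(2/3)/11
F(9) = log(2)/2048 + 3266548597/737280
F(11/4) = 2**(1/4)*(-22920*2**(3/4) + 3179 + 4620*log(2) + 47040*sqrt(2) + 105840*6**(3/4))/32340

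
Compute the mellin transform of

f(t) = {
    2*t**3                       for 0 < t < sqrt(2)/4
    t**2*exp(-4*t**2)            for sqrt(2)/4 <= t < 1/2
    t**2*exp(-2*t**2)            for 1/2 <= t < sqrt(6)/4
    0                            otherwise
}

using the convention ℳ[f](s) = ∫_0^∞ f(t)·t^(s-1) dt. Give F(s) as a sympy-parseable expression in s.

(2*2**(s/2)*(s + 3)*uppergamma(s/2 + 1, 1/2) - 2*2**(s/2)*(s + 3)*uppergamma(s/2 + 1, 1) + 4*2**s*(s + 3)*uppergamma(s/2 + 1, 1/2) - 4*2**s*(s + 3)*uppergamma(s/2 + 1, 3/4) + sqrt(2))/(16*2**(3*s/2)*(s + 3))
  Re(s) > -3

remove the shared t-power first: 2*t on [0, sqrt(2)/4); exp(-4*t**2) on [sqrt(2)/4, 1/2); exp(-2*t**2) on [1/2, sqrt(6)/4)
invert the common scale on t to get t on [0, sqrt(2)/2); exp(-t**2) on [sqrt(2)/2, 1); exp(-t**2/2) on [1, sqrt(6)/2)
strip the power substitution: sqrt(t) on [0, 1/2); exp(-t) on [1/2, 1); exp(-t/2) on [1, 3/2)
the 3 pieces separated at sqrt(2)/4, 1/2 each add one integral
on [0, sqrt(2)/4): add ∫ 2*t**3·t^(s-1) dt
the [sqrt(2)/4, 1/2) slice contributes ∫ t**2*exp(-4*t**2)·t^(s-1) dt
[1/2, sqrt(6)/4) adds the kernel integral of t**2*exp(-2*t**2)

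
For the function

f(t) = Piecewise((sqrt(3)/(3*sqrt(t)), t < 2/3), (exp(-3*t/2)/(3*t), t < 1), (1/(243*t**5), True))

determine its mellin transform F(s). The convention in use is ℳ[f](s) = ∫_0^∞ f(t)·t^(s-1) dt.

invert the common scale on t to get 1/sqrt(t) on [0, 2); exp(-t/2)/t on [2, 3); t**(-5) on [3, ∞)
undo the shared t-power: sqrt(t) on [0, 2); exp(-t/2) on [2, 3); t**(-4) on [3, ∞)
linearity at 2/3, 1 turns ℳ[f](s) into 3 summed integrals
∫ over [0, 2/3) of sqrt(3)/(3*sqrt(t))·t^(s-1) joins the sum
piece [2/3, 1): integrate exp(-3*t/2)/(3*t) against the kernel
on [1, ∞): add ∫ 1/(243*t**5)·t^(s-1) dt

(243*2**s*(s - 5)*(2*s - 1)*uppergamma(s - 1, 1) - 243*2**s*(s - 5)*(2*s - 1)*uppergamma(s - 1, 3/2) + 486*2**(s + 1/2)*(s - 5) + 2*3**s*(1 - 2*s))/(486*3**s*(s - 5)*(2*s - 1))
  1/2 < Re(s) < 5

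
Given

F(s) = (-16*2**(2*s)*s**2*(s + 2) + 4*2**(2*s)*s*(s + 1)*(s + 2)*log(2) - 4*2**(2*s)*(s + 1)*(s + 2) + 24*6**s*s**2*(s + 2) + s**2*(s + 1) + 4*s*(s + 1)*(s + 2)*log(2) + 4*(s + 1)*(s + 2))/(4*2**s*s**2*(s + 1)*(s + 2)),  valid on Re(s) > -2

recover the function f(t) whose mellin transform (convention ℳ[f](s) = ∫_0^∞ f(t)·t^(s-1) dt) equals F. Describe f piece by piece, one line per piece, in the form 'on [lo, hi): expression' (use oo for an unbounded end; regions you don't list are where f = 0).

linearity at 1/2, 2 turns ℳ[f](s) into 3 summed integrals
the [0, 1/2) slice contributes ∫ t**2·t^(s-1) dt
[1/2, 2) adds the kernel integral of log(t)
for t in [2, 3): the term is ∫ 2*t·t^(s-1)

on [0, 1/2): t**2
on [1/2, 2): log(t)
on [2, 3): 2*t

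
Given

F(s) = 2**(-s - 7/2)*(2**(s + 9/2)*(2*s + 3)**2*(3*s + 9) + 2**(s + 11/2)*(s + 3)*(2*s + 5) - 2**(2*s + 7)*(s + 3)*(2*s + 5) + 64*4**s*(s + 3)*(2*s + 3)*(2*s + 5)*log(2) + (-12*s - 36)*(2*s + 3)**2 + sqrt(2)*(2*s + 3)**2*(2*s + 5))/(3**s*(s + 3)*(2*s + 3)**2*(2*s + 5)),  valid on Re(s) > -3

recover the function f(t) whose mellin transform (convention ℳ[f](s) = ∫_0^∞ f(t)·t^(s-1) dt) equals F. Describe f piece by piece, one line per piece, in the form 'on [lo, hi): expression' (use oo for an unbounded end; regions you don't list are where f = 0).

on [0, 1/6): 27*t**3
on [1/6, 1/3): 27*sqrt(3)*t**(5/2)
on [1/3, 2/3): 3*sqrt(3)*t**(3/2)*log(3*t)

reversing the common scale on t: t**3 on [0, 1/2); 3*t**(5/2) on [1/2, 1); t**(3/2)*log(t) on [1, 2)
back out the shared t-power: t**2 on [0, 1/2); 3*t**(3/2) on [1/2, 1); sqrt(t)*log(t) on [1, 2)
strip the shared t-power: t**(3/2) on [0, 1/2); 3*t on [1/2, 1); log(t) on [1, 2)
linearity at 1/6, 1/3 turns ℳ[f](s) into 3 summed integrals
[0, 1/6) adds the kernel integral of 27*t**3
over [1/6, 1/3), the kernel integral of 27*sqrt(3)*t**(5/2) enters the sum
[1/3, 2/3) adds the kernel integral of 3*sqrt(3)*t**(3/2)*log(3*t)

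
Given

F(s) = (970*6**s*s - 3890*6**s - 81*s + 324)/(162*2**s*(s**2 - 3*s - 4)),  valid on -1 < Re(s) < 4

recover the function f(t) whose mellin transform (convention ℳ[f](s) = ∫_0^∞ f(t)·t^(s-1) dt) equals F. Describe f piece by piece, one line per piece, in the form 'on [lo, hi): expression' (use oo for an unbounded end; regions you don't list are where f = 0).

on [0, 1/2): t
on [1/2, 3): 2*t
on [3, oo): t**(-4)

integrate the 3 segments split at 1/2, 3, then add the results
over [0, 1/2), the kernel integral of t enters the sum
segment [1/2, 3) carries 2*t; integrate it
the [3, ∞) slice contributes ∫ t**(-4)·t^(s-1) dt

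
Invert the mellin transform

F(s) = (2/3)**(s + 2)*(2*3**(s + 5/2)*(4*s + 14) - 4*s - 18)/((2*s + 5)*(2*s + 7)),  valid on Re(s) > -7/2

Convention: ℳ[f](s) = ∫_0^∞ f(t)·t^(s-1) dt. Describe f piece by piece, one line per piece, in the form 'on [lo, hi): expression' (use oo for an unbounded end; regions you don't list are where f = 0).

the shared t-power comes off first: 3*sqrt(6)*t**(3/2)/4 on [0, 2/3); sqrt(6)*sqrt(t) on [2/3, 2)
reversing the common scale on t: t**(3/2) on [0, 1); 2*sqrt(t) on [1, 3)
the 2 pieces separated at 2/3 each add one integral
piece [0, 2/3): integrate 3*sqrt(6)*t**(7/2)/4 against the kernel
segment 2/3 to 2 holds sqrt(6)*t**(5/2); add its integral

on [0, 2/3): 3*sqrt(6)*t**(7/2)/4
on [2/3, 2): sqrt(6)*t**(5/2)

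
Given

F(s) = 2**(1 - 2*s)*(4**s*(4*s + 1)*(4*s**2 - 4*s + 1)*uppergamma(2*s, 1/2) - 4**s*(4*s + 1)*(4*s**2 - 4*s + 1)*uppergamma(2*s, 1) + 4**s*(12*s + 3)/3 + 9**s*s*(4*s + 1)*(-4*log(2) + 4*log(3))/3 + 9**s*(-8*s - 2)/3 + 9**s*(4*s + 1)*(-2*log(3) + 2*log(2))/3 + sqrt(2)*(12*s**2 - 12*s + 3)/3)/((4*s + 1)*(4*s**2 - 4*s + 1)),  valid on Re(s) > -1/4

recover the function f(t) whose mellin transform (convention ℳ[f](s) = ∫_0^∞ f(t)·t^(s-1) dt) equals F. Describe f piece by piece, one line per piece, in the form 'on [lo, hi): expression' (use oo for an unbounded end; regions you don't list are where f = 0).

on [0, 1/4): t**(1/4)
on [1/4, 1): exp(-sqrt(t))
on [1, 9/4): log(sqrt(t))/sqrt(t)

back out the power substitution: sqrt(t) on [0, 1/2); exp(-t) on [1/2, 1); log(t)/t on [1, 3/2)
treat the 3 regions marked off by 1/4, 1 separately and sum
on [0, 1/4): add ∫ t**(1/4)·t^(s-1) dt
for t in [1/4, 1): the term is ∫ exp(-sqrt(t))·t^(s-1)
over [1, 9/4), the kernel integral of log(sqrt(t))/sqrt(t) enters the sum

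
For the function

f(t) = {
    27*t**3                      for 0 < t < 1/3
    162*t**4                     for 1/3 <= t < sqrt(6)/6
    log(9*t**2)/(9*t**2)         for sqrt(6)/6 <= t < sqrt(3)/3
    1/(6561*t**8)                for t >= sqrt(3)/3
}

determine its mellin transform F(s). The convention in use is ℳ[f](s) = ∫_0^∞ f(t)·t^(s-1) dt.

(324*2**(s/2)*(s/2 - 4)*(s/2 + 2)*(s**2/4 - s + 1) - 324*2**(s/2)*(s/2 - 4)*(s + 3)*(s**2/4 - s + 1) - 54*3**(s/2)*s*(s/2 - 4)*(s/2 + 2)*(s + 3)*log(3) + 54*3**(s/2)*s*(s/2 - 4)*(s/2 + 2)*(s + 3)*log(2) - 108*3**(s/2)*(s/2 - 4)*(s/2 + 2)*(s + 3)*log(2) + 108*3**(s/2)*(s/2 - 4)*(s/2 + 2)*(s + 3) + 108*3**(s/2)*(s/2 - 4)*(s/2 + 2)*(s + 3)*log(3) + 729*3**(s/2)*(s/2 - 4)*(s + 3)*(s**2/4 - s + 1) + 27*6**(s/2)*s*(s/2 - 4)*(s/2 + 2)*(s + 3)*log(3) - 54*6**(s/2)*(s/2 - 4)*(s/2 + 2)*(s + 3)*log(3) - 54*6**(s/2)*(s/2 - 4)*(s/2 + 2)*(s + 3) - 2*6**(s/2)*(s/2 + 2)*(s + 3)*(s**2/4 - s + 1))/(324*2**(3*s/2)*(3/2)**s*(s/2 - 4)*(s/2 + 2)*(s + 3)*(s**2/4 - s + 1))
  -3 < Re(s) < 8

peel off the common scale on t: 8*t**3 on [0, 1/2); 32*t**4 on [1/2, sqrt(6)/4); log(4*t**2)/(4*t**2) on [sqrt(6)/4, sqrt(3)/2); …
remove the common scale on t first: t**3 on [0, 1); 2*t**4 on [1, sqrt(6)/2); log(t**2)/t**2 on [sqrt(6)/2, sqrt(3)); …
remove the power substitution first: t**(3/2) on [0, 1); 2*t**2 on [1, 3/2); log(t)/t on [3/2, 3); …
the 4 pieces separated at 1/3, sqrt(6)/6, sqrt(3)/3 each add one integral
over [0, 1/3), the kernel integral of 27*t**3 enters the sum
on [1/3, sqrt(6)/6): add ∫ 162*t**4·t^(s-1) dt
[sqrt(6)/6, sqrt(3)/3) adds the kernel integral of log(9*t**2)/(9*t**2)
segment [sqrt(3)/3, ∞) carries 1/(6561*t**8); integrate it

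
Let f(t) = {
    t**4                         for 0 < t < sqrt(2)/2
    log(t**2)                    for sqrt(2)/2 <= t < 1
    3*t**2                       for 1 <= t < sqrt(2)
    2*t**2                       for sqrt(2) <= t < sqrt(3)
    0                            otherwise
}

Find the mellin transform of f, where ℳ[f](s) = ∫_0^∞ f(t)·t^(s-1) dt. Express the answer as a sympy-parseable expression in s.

(-12*2**(s/2)*s**3 - 56*2**(s/2)*s**2 - 48*2**(s/2)*s - 64*2**(s/2) + 8*2**s*s**3 + 32*2**s*s**2 + 24*6**(s/2)*s**3 + 96*6**(s/2)*s**2 + s**3 + 4*s**3*log(2) + 10*s**2 + 24*s**2*log(2) + 32*s*log(2) + 48*s + 64)/(4*2**(s/2)*s**2*(s**2 + 6*s + 8))
  Re(s) > -4

back out the shared t-power: t**2 on [0, sqrt(2)/2); log(t**2)/t**2 on [sqrt(2)/2, 1); 3 on [1, sqrt(2)); …
invert the power substitution to get t on [0, 1/2); log(t)/t on [1/2, 1); 3 on [1, 2); …
cuts at sqrt(2)/2, 1, sqrt(2): linearity sums the 4 kernel integrals
∫ over [0, sqrt(2)/2) of t**4·t^(s-1) joins the sum
on [sqrt(2)/2, 1): add ∫ log(t**2)·t^(s-1) dt
over [1, sqrt(2)), the kernel integral of 3*t**2 enters the sum
segment [sqrt(2), sqrt(3)) carries 2*t**2; integrate it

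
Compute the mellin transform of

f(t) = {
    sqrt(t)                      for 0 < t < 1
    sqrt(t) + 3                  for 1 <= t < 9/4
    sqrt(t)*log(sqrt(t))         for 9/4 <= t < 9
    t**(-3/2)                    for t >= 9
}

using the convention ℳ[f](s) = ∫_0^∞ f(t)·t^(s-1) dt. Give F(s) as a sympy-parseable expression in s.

reversing the power substitution: t on [0, 1); t + 3 on [1, 3/2); t*log(t) on [3/2, 3); …
summing 4 kernel integrals split by 1, 9/4, 9 yields ℳ[f](s)
the [0, 1) slice contributes ∫ sqrt(t)·t^(s-1) dt
∫ over [1, 9/4) of (sqrt(t) + 3)·t^(s-1) joins the sum
∫ sqrt(t)*log(sqrt(t))·t^(s-1) over [9/4, 9)
∫ over [9, ∞) of t**(-3/2)·t^(s-1) joins the sum

(-324*2**(2*s)*s*(2*s - 3)*(4*s**2 + 4*s + 1) - 162*2**(2*s)*(2*s - 3)*(4*s**2 + 4*s + 1) - 324*3**(2*s)*s**2*(2*s - 3)*(2*s + 1)*log(3) + 324*3**(2*s)*s**2*(2*s - 3)*(2*s + 1)*log(2) - 162*3**(2*s)*s*(2*s - 3)*(2*s + 1)*log(3) + 162*3**(2*s)*s*(2*s - 3)*(2*s + 1)*log(2) + 162*3**(2*s)*s*(2*s - 3)*(2*s + 1) + 486*3**(2*s)*s*(2*s - 3)*(4*s**2 + 4*s + 1) + 162*3**(2*s)*(2*s - 3)*(4*s**2 + 4*s + 1) + 648*6**(2*s)*s**2*(2*s - 3)*(2*s + 1)*log(3) - 324*6**(2*s)*s*(2*s - 3)*(2*s + 1) + 324*6**(2*s)*s*(2*s - 3)*(2*s + 1)*log(3) - 4*6**(2*s)*s*(2*s + 1)*(4*s**2 + 4*s + 1))/(54*2**(2*s)*s*(2*s - 3)*(2*s + 1)*(4*s**2 + 4*s + 1))
  -1/2 < Re(s) < 3/2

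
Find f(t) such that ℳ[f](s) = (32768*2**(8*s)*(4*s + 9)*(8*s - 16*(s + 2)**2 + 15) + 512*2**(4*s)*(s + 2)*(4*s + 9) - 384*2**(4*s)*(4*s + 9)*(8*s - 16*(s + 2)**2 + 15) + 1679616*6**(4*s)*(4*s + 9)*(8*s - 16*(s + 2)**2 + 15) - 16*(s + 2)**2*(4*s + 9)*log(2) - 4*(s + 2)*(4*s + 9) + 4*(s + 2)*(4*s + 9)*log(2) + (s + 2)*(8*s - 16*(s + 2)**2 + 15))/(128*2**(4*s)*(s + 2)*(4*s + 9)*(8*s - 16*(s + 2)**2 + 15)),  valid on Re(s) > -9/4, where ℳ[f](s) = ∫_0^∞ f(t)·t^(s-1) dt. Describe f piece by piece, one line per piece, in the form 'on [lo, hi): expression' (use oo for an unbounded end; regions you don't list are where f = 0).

on [0, 1/16): t**(9/4)
on [1/16, 1): t**(7/4)*log(t**(1/4))
on [1, 16): 3*t**2
on [16, 81): 2*t**2

remove the shared t-power first: t**(1/4) on [0, 1/16); log(t**(1/4))/t**(1/4) on [1/16, 1); 3 on [1, 16); …
back out the power substitution: sqrt(t) on [0, 1/4); log(sqrt(t))/sqrt(t) on [1/4, 1); 3 on [1, 4); …
peel off the power substitution: t on [0, 1/2); log(t)/t on [1/2, 1); 3 on [1, 2); …
slice at 1/16, 1, 16, transform all 4 pieces, and sum them
for t in [0, 1/16): the term is ∫ t**(9/4)·t^(s-1)
segment 1/16 to 1 holds t**(7/4)*log(t**(1/4)); add its integral
[1, 16) adds the kernel integral of 3*t**2
∫ 2*t**2·t^(s-1) over [16, 81)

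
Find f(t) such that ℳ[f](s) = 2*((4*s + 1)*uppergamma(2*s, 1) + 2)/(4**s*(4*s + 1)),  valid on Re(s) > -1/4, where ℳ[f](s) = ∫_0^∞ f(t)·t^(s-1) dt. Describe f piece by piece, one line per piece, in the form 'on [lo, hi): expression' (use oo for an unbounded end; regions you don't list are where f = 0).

on [0, 1/4): sqrt(2)*t**(1/4)
on [1/4, oo): exp(-2*sqrt(t))

strip the power substitution: sqrt(2)*sqrt(t) on [0, 1/2); exp(-2*t) on [1/2, ∞)
remove the common scale on t first: sqrt(t) on [0, 1); exp(-t) on [1, ∞)
linearity at 1/4 turns ℳ[f](s) into 2 summed integrals
segment [0, 1/4) carries sqrt(2)*t**(1/4); integrate it
on [1/4, ∞): add ∫ exp(-2*sqrt(t))·t^(s-1) dt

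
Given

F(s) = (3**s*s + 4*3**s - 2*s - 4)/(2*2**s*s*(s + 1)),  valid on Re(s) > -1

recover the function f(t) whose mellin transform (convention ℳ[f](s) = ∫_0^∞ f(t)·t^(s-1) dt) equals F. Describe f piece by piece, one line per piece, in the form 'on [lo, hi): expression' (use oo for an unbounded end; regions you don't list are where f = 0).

on [0, 1/2): t
on [1/2, 3/2): 2 - t

treat the 2 regions marked off by 1/2 separately and sum
[0, 1/2) adds the kernel integral of t
piece [1/2, 3/2): integrate (2 - t) against the kernel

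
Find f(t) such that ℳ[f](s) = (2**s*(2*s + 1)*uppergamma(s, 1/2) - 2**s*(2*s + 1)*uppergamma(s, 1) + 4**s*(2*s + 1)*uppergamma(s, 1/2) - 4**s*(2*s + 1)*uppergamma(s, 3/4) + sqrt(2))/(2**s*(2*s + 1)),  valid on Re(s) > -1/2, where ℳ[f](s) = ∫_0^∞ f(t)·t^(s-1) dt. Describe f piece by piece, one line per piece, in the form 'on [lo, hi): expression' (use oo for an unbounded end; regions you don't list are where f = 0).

slice at 1/2, 1, transform all 3 pieces, and sum them
over [0, 1/2), the kernel integral of sqrt(t) enters the sum
on [1/2, 1): add ∫ exp(-t)·t^(s-1) dt
on [1, 3/2): add ∫ exp(-t/2)·t^(s-1) dt

on [0, 1/2): sqrt(t)
on [1/2, 1): exp(-t)
on [1, 3/2): exp(-t/2)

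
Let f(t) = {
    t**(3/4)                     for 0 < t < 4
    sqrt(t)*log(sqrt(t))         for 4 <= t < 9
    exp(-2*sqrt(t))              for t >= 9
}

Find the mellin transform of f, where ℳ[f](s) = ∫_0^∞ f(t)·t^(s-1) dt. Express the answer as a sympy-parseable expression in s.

2*(-4*144**s*s*(4*s + 3)*log(2) - 2*144**s*(4*s + 3)*log(2) + 2*144**s*(4*s + 3) + 4*144**s*sqrt(2)*(4*s**2 + 4*s + 1) + 6*324**s*s*(4*s + 3)*log(3) - 3*324**s*(4*s + 3) + 3*324**s*(4*s + 3)*log(3) + 9**s*(4*s + 3)*(4*s**2 + 4*s + 1)*uppergamma(2*s, 6))/(36**s*(4*s + 3)*(4*s**2 + 4*s + 1))
  Re(s) > -3/4

invert the power substitution to get t**(3/2) on [0, 2); t*log(t) on [2, 3); exp(-2*t) on [3, ∞)
the 3 pieces separated at 4, 9 each add one integral
segment [0, 4) carries t**(3/4); integrate it
over [4, 9), the kernel integral of sqrt(t)*log(sqrt(t)) enters the sum
∫ exp(-2*sqrt(t))·t^(s-1) over [9, ∞)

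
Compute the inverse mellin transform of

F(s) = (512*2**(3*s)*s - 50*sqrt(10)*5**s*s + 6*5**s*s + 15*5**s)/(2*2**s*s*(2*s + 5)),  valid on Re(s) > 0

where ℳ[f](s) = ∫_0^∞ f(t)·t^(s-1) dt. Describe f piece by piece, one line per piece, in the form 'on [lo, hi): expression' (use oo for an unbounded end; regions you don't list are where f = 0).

along the cuts 5/2, ℳ[f](s) splits into 2 integrals
∫ 3/2·t^(s-1) over [0, 5/2)
piece [5/2, 4): integrate 4*t**(5/2) against the kernel

on [0, 5/2): 3/2
on [5/2, 4): 4*t**(5/2)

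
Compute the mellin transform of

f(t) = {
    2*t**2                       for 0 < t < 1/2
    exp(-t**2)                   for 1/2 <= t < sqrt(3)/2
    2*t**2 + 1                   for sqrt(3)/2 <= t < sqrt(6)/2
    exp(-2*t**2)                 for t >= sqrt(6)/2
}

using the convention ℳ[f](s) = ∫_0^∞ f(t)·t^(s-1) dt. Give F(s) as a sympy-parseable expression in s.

reversing the power substitution: 2*t on [0, 1/4); exp(-t) on [1/4, 3/4); 2*t + 1 on [3/4, 3/2); …
undo the common scale on t: t on [0, 1/2); exp(-t/2) on [1/2, 3/2); t + 1 on [3/2, 3); …
integrate the 4 segments split at 1/2, sqrt(3)/2, sqrt(6)/2, then add the results
the [0, 1/2) slice contributes ∫ 2*t**2·t^(s-1) dt
segment [1/2, sqrt(3)/2) carries exp(-t**2); integrate it
piece [sqrt(3)/2, sqrt(6)/2): integrate (2*t**2 + 1) against the kernel
segment sqrt(6)/2 to ∞ holds exp(-2*t**2); add its integral

(2**(s/2)*s*(s + 2)*uppergamma(s/2, 3) + 2**s*s*(s + 2)*uppergamma(s/2, 1/4) - 2**s*s*(s + 2)*uppergamma(s/2, 3/4) - 5*3**(s/2)*s - 4*3**(s/2) + 8*6**(s/2)*s + 4*6**(s/2) + s)/(2*2**s*s*(s + 2))
  Re(s) > -2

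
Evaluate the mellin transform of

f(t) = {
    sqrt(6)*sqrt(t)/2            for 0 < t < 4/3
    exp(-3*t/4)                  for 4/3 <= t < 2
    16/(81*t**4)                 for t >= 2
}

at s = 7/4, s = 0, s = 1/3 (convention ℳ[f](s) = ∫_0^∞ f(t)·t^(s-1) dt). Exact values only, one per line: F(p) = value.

back out the common scale on t: sqrt(t) on [0, 2); exp(-t/2) on [2, 3); t**(-4) on [3, ∞)
split f at 4/3, 2: ℳ[f](s) collects 3 kernel integrals
piece [0, 4/3): integrate sqrt(6)*sqrt(t)/2 against the kernel
∫ exp(-3*t/4)·t^(s-1) over [4/3, 2)
on [2, ∞) integrate f = 16/(81*t**4) against the kernel

F(7/4) = -8*sqrt(2)*3**(1/4)*uppergamma(7/4, 3/2)/9 + 8*2**(3/4)/729 + 8*sqrt(2)*3**(1/4)*uppergamma(7/4, 1)/9 + 64*3**(1/4)/81
F(0) = Ei(-3/2) + 1/324 - Ei(-1) + 2*sqrt(2)
F(1/3) = -6**(2/3)*uppergamma(1/3, 3/2)/3 + 2**(1/3)/297 + 6**(2/3)*uppergamma(1/3, 1)/3 + 4*2**(1/6)*3**(2/3)/5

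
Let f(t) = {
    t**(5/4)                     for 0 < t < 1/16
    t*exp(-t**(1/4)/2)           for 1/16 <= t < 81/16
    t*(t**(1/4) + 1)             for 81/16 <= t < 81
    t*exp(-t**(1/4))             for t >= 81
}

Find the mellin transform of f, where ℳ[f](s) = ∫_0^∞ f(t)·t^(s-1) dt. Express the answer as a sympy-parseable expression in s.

invert the shared t-power to get t**(1/4) on [0, 1/16); exp(-t**(1/4)/2) on [1/16, 81/16); t**(1/4) + 1 on [81/16, 81); …
undo the power substitution: sqrt(t) on [0, 1/4); exp(-sqrt(t)/2) on [1/4, 9/4); sqrt(t) + 1 on [9/4, 9); …
the power substitution comes off first: t on [0, 1/2); exp(-t/2) on [1/2, 3/2); t + 1 on [3/2, 3); …
linearity at 1/16, 81/16, 81 turns ℳ[f](s) into 4 summed integrals
the [0, 1/16) slice contributes ∫ t**(5/4)·t^(s-1) dt
on [1/16, 81/16): add ∫ t*exp(-t**(1/4)/2)·t^(s-1) dt
the [81/16, 81) slice contributes ∫ t*(t**(1/4) + 1)·t^(s-1) dt
segment 81 to ∞ holds t*exp(-t**(1/4)); add its integral

(1024*2**(8*s)*(s + 1)*(4*s + 5)*uppergamma(4*s + 4, 1/4) - 1024*2**(8*s)*(s + 1)*(4*s + 5)*uppergamma(4*s + 4, 3/4) + 64*2**(4*s)*(s + 1)*(4*s + 5)*uppergamma(4*s + 4, 3) - 810*3**(4*s)*(s + 1) - 81*3**(4*s) + 20736*6**(4*s)*(s + 1) + 1296*6**(4*s) + 2*s + 2)/(16*2**(4*s)*(s + 1)*(4*s + 5))
  Re(s) > -5/4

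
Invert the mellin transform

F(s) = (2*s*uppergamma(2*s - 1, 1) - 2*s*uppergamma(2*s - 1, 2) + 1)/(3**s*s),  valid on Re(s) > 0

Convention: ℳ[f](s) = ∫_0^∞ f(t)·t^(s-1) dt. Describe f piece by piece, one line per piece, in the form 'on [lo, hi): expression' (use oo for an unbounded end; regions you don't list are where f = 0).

remove the common scale on t first: 1 on [0, 1); exp(-sqrt(t))/sqrt(t) on [1, 4)
the power substitution comes off first: 1 on [0, 1); exp(-t)/t on [1, 2)
peel off the shared t-power: t on [0, 1); exp(-t) on [1, 2)
cuts at 1/3: linearity sums the 2 kernel integrals
segment 0 to 1/3 holds 1; add its integral
∫ over [1/3, 4/3) of sqrt(3)*exp(-sqrt(3)*sqrt(t))/(3*sqrt(t))·t^(s-1) joins the sum

on [0, 1/3): 1
on [1/3, 4/3): sqrt(3)*exp(-sqrt(3)*sqrt(t))/(3*sqrt(t))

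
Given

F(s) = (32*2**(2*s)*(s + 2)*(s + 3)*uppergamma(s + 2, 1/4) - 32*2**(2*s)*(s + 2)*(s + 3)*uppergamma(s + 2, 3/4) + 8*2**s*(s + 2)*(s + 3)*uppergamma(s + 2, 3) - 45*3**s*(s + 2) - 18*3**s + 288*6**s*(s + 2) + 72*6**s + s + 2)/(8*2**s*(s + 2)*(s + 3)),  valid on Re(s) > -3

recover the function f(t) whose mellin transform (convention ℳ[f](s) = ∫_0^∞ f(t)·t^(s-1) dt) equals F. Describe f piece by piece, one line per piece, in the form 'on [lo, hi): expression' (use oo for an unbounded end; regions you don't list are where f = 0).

the shared t-power comes off first: t on [0, 1/2); exp(-t/2) on [1/2, 3/2); t + 1 on [3/2, 3); …
integrate the 4 segments split at 1/2, 3/2, 3, then add the results
segment [0, 1/2) carries t**3; integrate it
piece [1/2, 3/2): integrate t**2*exp(-t/2) against the kernel
∫ over [3/2, 3) of t**2*(t + 1)·t^(s-1) joins the sum
between 3 and ∞ the integrand is t**2*exp(-t)·t^(s-1)

on [0, 1/2): t**3
on [1/2, 3/2): t**2*exp(-t/2)
on [3/2, 3): t**2*(t + 1)
on [3, oo): t**2*exp(-t)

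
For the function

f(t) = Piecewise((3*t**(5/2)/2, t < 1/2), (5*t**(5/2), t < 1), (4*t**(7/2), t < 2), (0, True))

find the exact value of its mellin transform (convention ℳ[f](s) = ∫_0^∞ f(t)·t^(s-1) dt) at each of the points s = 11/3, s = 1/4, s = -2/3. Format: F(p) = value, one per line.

F(11/3) = -21*2**(5/6)/4736 + 402/1591 + 3072*2**(1/6)/43
F(1/4) = -7*2**(1/4)/44 + 124/165 + 128*2**(3/4)/15
F(-2/3) = -21*2**(1/6)/44 + 246/187 + 96*2**(5/6)/17

the 3 pieces separated at 1/2, 1 each add one integral
for t in [0, 1/2): the term is ∫ 3*t**(5/2)/2·t^(s-1)
segment [1/2, 1) carries 5*t**(5/2); integrate it
over [1, 2), the kernel integral of 4*t**(7/2) enters the sum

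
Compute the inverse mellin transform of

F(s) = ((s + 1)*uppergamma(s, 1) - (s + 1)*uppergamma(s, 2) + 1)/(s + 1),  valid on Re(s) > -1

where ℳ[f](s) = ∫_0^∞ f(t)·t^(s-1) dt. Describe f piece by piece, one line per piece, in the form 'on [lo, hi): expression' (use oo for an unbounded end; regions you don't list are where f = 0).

on [0, 1): t
on [1, 2): exp(-t)

integrate the 2 segments split at 1, then add the results
over [0, 1), the kernel integral of t enters the sum
∫ over [1, 2) of exp(-t)·t^(s-1) joins the sum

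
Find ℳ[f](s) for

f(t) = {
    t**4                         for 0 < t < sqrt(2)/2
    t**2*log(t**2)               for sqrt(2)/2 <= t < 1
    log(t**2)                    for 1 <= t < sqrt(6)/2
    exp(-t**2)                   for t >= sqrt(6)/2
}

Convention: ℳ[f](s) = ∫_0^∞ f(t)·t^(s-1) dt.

(sqrt(2)/2)**s*(2*2**(s/2)*s**2*(s + 4)*(s**2 + 4*s + 4)*uppergamma(s/2, 3/2) - 8*2**(s/2)*s**2*(s + 4) + 8*2**(s/2)*(s + 4)*(s**2 + 4*s + 4) + 3**(s/2)*s*(s + 4)*(-4*log(2) + 4*log(3))*(s**2 + 4*s + 4) - 8*3**(s/2)*(s + 4)*(s**2 + 4*s + 4) + s**3*(s + 4)*log(4) + 4*s**2*(s + 4)*log(2) + 4*s**2*(s + 4) + s**2*(s**2 + 4*s + 4))/(4*s**2*(s + 4)*(s**2 + 4*s + 4))
  Re(s) > -4

reversing the power substitution: t**2 on [0, 1/2); t*log(t) on [1/2, 1); log(t) on [1, 3/2); …
decompose at sqrt(2)/2, 1, sqrt(6)/2; ℳ[f](s) sums the 4 pieces' integrals
∫ t**4·t^(s-1) over [0, sqrt(2)/2)
over [sqrt(2)/2, 1), the kernel integral of t**2*log(t**2) enters the sum
piece [1, sqrt(6)/2): integrate log(t**2) against the kernel
∫ exp(-t**2)·t^(s-1) over [sqrt(6)/2, ∞)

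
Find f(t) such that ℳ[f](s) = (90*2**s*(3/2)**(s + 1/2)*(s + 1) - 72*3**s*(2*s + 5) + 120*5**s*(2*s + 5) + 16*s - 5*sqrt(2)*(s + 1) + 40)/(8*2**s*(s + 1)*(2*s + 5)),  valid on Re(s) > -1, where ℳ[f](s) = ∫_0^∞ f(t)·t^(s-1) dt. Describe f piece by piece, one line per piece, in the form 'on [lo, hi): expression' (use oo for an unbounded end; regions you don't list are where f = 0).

along the cuts 1/2, 3/2, ℳ[f](s) splits into 3 integrals
on [0, 1/2): add ∫ 2*t·t^(s-1) dt
∫ over [1/2, 3/2) of 5*t**(5/2)/2·t^(s-1) joins the sum
on [3/2, 5/2) integrate f = 6*t against the kernel

on [0, 1/2): 2*t
on [1/2, 3/2): 5*t**(5/2)/2
on [3/2, 5/2): 6*t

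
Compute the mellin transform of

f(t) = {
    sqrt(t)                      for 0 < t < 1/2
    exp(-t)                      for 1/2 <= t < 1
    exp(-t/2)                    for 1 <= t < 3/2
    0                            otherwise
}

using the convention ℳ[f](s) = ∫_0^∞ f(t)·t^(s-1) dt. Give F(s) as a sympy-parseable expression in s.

linearity at 1/2, 1 turns ℳ[f](s) into 3 summed integrals
∫ sqrt(t)·t^(s-1) over [0, 1/2)
piece [1/2, 1): integrate exp(-t) against the kernel
∫ exp(-t/2)·t^(s-1) over [1, 3/2)

(2**s*(2*s + 1)*uppergamma(s, 1/2) - 2**s*(2*s + 1)*uppergamma(s, 1) + 4**s*(2*s + 1)*uppergamma(s, 1/2) - 4**s*(2*s + 1)*uppergamma(s, 3/4) + sqrt(2))/(2**s*(2*s + 1))
  Re(s) > -1/2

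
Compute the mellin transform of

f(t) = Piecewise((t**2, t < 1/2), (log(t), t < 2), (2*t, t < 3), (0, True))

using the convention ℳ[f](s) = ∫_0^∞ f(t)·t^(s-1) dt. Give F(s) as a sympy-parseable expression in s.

summing 3 kernel integrals split by 1/2, 2 yields ℳ[f](s)
segment [0, 1/2) carries t**2; integrate it
the [1/2, 2) slice contributes ∫ log(t)·t^(s-1) dt
segment [2, 3) carries 2*t; integrate it

(-16*2**(2*s)*s**2*(s + 2) + 4*2**(2*s)*s*(s + 1)*(s + 2)*log(2) - 4*2**(2*s)*(s + 1)*(s + 2) + 24*6**s*s**2*(s + 2) + s**2*(s + 1) + 4*s*(s + 1)*(s + 2)*log(2) + 4*(s + 1)*(s + 2))/(4*2**s*s**2*(s + 1)*(s + 2))
  Re(s) > -2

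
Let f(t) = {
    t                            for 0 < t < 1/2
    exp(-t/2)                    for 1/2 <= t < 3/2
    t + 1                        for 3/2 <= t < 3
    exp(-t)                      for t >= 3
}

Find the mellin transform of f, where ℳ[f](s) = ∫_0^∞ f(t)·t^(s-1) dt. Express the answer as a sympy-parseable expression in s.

(2*2**s*s*(s + 1)*uppergamma(s, 3) - 5*3**s*s - 2*3**s + 2*4**s*s*(s + 1)*uppergamma(s, 1/4) - 2*4**s*s*(s + 1)*uppergamma(s, 3/4) + 8*6**s*s + 2*6**s + s)/(2*2**s*s*(s + 1))
  Re(s) > -1

f breaks at 1/2, 3/2, 3 into 4 integrals to sum
∫ over [0, 1/2) of t·t^(s-1) joins the sum
over [1/2, 3/2), the kernel integral of exp(-t/2) enters the sum
segment 3/2 to 3 holds (t + 1); add its integral
piece [3, ∞): integrate exp(-t) against the kernel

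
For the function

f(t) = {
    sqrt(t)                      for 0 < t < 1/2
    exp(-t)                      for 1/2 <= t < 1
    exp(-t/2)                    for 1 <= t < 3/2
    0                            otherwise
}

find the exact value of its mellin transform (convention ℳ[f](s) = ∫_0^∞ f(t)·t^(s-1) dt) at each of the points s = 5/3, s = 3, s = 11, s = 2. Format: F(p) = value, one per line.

F(5/3) = -2*2**(2/3)*uppergamma(5/3, 3/4) - uppergamma(5/3, 1) + 3*2**(5/6)/52 + uppergamma(5/3, 1/2) + 2*2**(2/3)*uppergamma(5/3, 1/2)
F(3) = -65*exp(-3/4)/2 - 5*exp(-1) + sqrt(2)/56 + 117*exp(-1/2)/4
F(11) = -8055338729409*exp(-3/4)/512 - 9864101*exp(-1) + sqrt(2)/47104 + 12553134696189*exp(-1/2)/1024
F(2) = -7*exp(-3/4) - 2*exp(-1) + sqrt(2)/20 + 15*exp(-1/2)/2

breakpoints 1/2, 1: one integral from each of the 3 segments
∫ sqrt(t)·t^(s-1) over [0, 1/2)
on [1/2, 1) integrate f = exp(-t) against the kernel
[1, 3/2) adds the kernel integral of exp(-t/2)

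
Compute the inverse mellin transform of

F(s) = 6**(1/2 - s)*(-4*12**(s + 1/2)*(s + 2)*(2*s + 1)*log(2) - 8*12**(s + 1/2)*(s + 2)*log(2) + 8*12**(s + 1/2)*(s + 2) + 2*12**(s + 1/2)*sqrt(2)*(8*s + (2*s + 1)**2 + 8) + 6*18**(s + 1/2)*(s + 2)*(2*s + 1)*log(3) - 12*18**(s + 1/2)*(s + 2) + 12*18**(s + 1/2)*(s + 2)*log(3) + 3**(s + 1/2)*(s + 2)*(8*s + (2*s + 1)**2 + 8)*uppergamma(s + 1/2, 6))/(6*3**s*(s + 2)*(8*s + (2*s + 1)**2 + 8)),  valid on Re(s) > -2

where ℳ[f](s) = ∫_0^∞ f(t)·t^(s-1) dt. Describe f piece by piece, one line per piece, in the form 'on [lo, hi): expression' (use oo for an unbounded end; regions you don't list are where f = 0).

reversing the common scale on t: t**2 on [0, 2); t**(3/2)*log(t) on [2, 3); sqrt(t)*exp(-2*t) on [3, ∞)
invert the shared t-power to get t**(3/2) on [0, 2); t*log(t) on [2, 3); exp(-2*t) on [3, ∞)
treat the 3 regions marked off by 2/3, 1 separately and sum
on [0, 2/3) integrate f = 9*t**2 against the kernel
between 2/3 and 1 the integrand is 3*sqrt(3)*t**(3/2)*log(3*t)·t^(s-1)
between 1 and ∞ the integrand is sqrt(3)*sqrt(t)*exp(-6*t)·t^(s-1)

on [0, 2/3): 9*t**2
on [2/3, 1): 3*sqrt(3)*t**(3/2)*log(3*t)
on [1, oo): sqrt(3)*sqrt(t)*exp(-6*t)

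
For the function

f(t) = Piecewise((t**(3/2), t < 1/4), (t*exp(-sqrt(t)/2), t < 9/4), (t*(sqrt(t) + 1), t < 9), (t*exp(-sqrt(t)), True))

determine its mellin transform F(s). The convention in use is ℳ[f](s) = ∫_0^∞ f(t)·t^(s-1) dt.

peel off the shared t-power: sqrt(t) on [0, 1/4); exp(-sqrt(t)/2) on [1/4, 9/4); sqrt(t) + 1 on [9/4, 9); …
peel off the power substitution: t on [0, 1/2); exp(-t/2) on [1/2, 3/2); t + 1 on [3/2, 3); …
treat the 4 regions marked off by 1/4, 9/4, 9 separately and sum
on [0, 1/4): add ∫ t**(3/2)·t^(s-1) dt
on [1/4, 9/4) integrate f = t*exp(-sqrt(t)/2) against the kernel
between 9/4 and 9 the integrand is t*(sqrt(t) + 1)·t^(s-1)
segment 9 to ∞ holds t*exp(-sqrt(t)); add its integral

(32*2**(4*s)*(s + 1)*(2*s + 3)*uppergamma(2*s + 2, 1/4) - 32*2**(4*s)*(s + 1)*(2*s + 3)*uppergamma(2*s + 2, 3/4) + 8*2**(2*s)*(s + 1)*(2*s + 3)*uppergamma(2*s + 2, 3) - 45*3**(2*s)*(s + 1) - 9*3**(2*s) + 288*6**(2*s)*(s + 1) + 36*6**(2*s) + s + 1)/(4*2**(2*s)*(s + 1)*(2*s + 3))
  Re(s) > -3/2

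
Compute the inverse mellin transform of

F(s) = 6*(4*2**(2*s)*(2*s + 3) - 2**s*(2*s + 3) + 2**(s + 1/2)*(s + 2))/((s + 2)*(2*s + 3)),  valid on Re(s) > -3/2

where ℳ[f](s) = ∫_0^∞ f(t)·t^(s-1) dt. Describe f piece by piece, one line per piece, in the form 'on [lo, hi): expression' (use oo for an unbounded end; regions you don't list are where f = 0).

along the cuts 2, ℳ[f](s) splits into 2 integrals
over [0, 2), the kernel integral of 3*t**(3/2)/2 enters the sum
segment [2, 4) carries 3*t**2/2; integrate it

on [0, 2): 3*t**(3/2)/2
on [2, 4): 3*t**2/2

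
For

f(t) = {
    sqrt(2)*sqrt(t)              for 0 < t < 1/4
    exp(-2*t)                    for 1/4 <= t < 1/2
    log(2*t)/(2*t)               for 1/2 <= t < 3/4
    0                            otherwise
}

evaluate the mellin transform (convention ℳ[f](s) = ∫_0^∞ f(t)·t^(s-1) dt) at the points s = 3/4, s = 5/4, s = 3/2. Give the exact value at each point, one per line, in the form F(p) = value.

F(3/4) = sqrt(2)*(-160*3**(3/4) + log(2**(40*3**(3/4))/3**(40*3**(3/4))) - 15*2**(3/4)*uppergamma(3/4, 1) + 6*sqrt(2) + 15*2**(3/4)*uppergamma(3/4, 1/2) + 240*2**(3/4))/60
F(5/4) = sqrt(2)*(-112*3**(1/4) - 7*2**(1/4)*uppergamma(5/4, 1) + sqrt(2) + 7*2**(1/4)*uppergamma(5/4, 1/2) + log(3**(28*3**(1/4))/2**(28*3**(1/4))) + 112*2**(1/4))/28
F(3/2) = -sqrt(3) - sqrt(2)*exp(-1)/4 - sqrt(2)*sqrt(pi)*erfc(1)/8 + sqrt(2)*sqrt(pi)*erfc(sqrt(2)/2)/8 + exp(-1/2)/4 + log(3**(16*sqrt(3))/2**(16*sqrt(3)))/32 + 33*sqrt(2)/32

strip the common scale on t: sqrt(t) on [0, 1/2); exp(-t) on [1/2, 1); log(t)/t on [1, 3/2)
summing 3 kernel integrals split by 1/4, 1/2 yields ℳ[f](s)
between 0 and 1/4 the integrand is sqrt(2)*sqrt(t)·t^(s-1)
segment 1/4 to 1/2 holds exp(-2*t); add its integral
piece [1/2, 3/4): integrate log(2*t)/(2*t) against the kernel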